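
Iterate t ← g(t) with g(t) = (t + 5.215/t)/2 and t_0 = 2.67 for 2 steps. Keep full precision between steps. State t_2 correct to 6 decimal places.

2.283806

t_1 = g(2.670000) = 2.311592
t_2 = g(2.311592) = 2.283806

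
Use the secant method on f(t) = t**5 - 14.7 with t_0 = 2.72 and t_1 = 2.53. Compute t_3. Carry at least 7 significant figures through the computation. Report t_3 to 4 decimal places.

1.9472

f(t_0) = 134.182797, f(t_1) = 88.957948
t_2 = 2.530000 - (88.957948)·(2.530000 - 2.720000)/(88.957948 - (134.182797)) = 2.156267; f(t_2) = 31.913625
t_3 = 2.156267 - (31.913625)·(2.156267 - 2.530000)/(31.913625 - (88.957948)) = 1.947181; f(t_3) = 13.291866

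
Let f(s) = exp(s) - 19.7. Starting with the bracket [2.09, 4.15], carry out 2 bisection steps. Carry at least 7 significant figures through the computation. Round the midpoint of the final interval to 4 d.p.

f(2.090000) = -11.615085, f(4.150000) = 43.734000 (opposite signs)
step 1: m = 3.120000, f(m) = 2.946380 > 0 → root in [2.090000, 3.120000]
step 2: m = 2.605000, f(m) = -6.168775 < 0 → root in [2.605000, 3.120000]
Midpoint of [2.605000, 3.120000] = 2.862500

2.8625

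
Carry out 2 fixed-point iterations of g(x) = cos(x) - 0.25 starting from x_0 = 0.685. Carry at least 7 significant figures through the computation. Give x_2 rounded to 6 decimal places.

x_1 = g(0.685000) = 0.524419
x_2 = g(0.524419) = 0.615615

0.615615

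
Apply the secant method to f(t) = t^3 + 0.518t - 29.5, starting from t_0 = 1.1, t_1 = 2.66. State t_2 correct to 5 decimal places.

Secant update: t_(k+1) = t_k − f(t_k)·(t_k − t_(k-1))/(f(t_k) − f(t_(k-1))).
f(t_0) = -27.599200, f(t_1) = -9.301024
t_2 = 2.660000 - (-9.301024)·(2.660000 - 1.100000)/(-9.301024 - (-27.599200)) = 3.452953; f(t_2) = 13.457797

3.45295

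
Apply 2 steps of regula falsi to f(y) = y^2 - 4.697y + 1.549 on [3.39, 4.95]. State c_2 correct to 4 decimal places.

False-position update: c = (a·f(b) − b·f(a))/(f(b) − f(a)); replace the endpoint whose sign matches f(c).
f(3.390000) = -2.881730, f(4.950000) = 2.801350
step 1: c = 4.181032, f(c) = -0.608278 < 0 → new bracket [4.181032, 4.950000]
step 2: c = 4.318216, f(c) = -0.086671 < 0 → new bracket [4.318216, 4.950000]

4.3182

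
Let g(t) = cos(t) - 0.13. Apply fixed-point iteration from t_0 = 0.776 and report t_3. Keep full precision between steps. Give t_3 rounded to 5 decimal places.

t_1 = g(0.776000) = 0.583721
t_2 = g(0.583721) = 0.704418
t_3 = g(0.704418) = 0.631989

0.63199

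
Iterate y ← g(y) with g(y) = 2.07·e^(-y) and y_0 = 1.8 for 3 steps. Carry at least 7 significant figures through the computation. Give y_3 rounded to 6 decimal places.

y_1 = g(1.800000) = 0.342169
y_2 = g(0.342169) = 1.470173
y_3 = g(1.470173) = 0.475864

0.475864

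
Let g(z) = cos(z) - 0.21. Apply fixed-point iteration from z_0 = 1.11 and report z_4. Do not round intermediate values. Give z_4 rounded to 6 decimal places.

z_1 = g(1.110000) = 0.234662
z_2 = g(0.234662) = 0.762593
z_3 = g(0.762593) = 0.513047
z_4 = g(0.513047) = 0.661253

0.661253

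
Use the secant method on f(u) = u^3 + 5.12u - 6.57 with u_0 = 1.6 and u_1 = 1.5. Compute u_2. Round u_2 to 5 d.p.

Secant update: u_(k+1) = u_k − f(u_k)·(u_k − u_(k-1))/(f(u_k) − f(u_(k-1))).
f(u_0) = 5.718000, f(u_1) = 4.485000
u_2 = 1.500000 - (4.485000)·(1.500000 - 1.600000)/(4.485000 - (5.718000)) = 1.136253; f(u_2) = 0.714599

1.13625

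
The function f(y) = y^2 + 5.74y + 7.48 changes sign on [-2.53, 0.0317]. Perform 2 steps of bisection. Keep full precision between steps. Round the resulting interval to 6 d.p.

f(-2.530000) = -0.641300, f(0.031700) = 7.662963 (opposite signs)
step 1: m = -1.249150, f(m) = 1.870255 > 0 → root in [-2.530000, -1.249150]
step 2: m = -1.889575, f(m) = 0.204333 > 0 → root in [-2.530000, -1.889575]

[-2.530000, -1.889575]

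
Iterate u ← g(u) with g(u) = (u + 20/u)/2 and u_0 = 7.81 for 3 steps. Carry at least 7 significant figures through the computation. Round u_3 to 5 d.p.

4.47240

u_1 = g(7.810000) = 5.185410
u_2 = g(5.185410) = 4.521193
u_3 = g(4.521193) = 4.472402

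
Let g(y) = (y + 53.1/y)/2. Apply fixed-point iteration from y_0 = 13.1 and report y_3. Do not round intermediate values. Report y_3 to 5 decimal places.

y_1 = g(13.100000) = 8.576718
y_2 = g(8.576718) = 7.383949
y_3 = g(7.383949) = 7.287611

7.28761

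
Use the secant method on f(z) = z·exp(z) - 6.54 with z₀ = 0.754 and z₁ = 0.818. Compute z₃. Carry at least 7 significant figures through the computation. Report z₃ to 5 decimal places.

f(z_0) = -4.937384, f(z_1) = -4.686442
z_2 = 0.818000 - (-4.686442)·(0.818000 - 0.754000)/(-4.686442 - (-4.937384)) = 2.013224; f(z_2) = 8.533844
z_3 = 2.013224 - (8.533844)·(2.013224 - 0.818000)/(8.533844 - (-4.686442)) = 1.241693; f(z_3) = -2.241916

1.24169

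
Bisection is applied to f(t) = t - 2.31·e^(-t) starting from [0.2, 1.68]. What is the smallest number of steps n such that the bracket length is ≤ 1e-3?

Initial width b − a = 1.68 − 0.2 = 1.480000.
After n steps the width is (b−a)/2^n; need (b−a)/2^n ≤ 1e-3.
So n ≥ log₂(1.480000/1e-3) = log₂(1480.0000) ≈ 10.5314.
Hence n = 11.

11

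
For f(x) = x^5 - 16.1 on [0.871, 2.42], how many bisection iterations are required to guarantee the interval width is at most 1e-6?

21

Initial width b − a = 2.42 − 0.871 = 1.549000.
After n steps the width is (b−a)/2^n; need (b−a)/2^n ≤ 1e-6.
So n ≥ log₂(1.549000/1e-6) = log₂(1549000.0000) ≈ 20.5629.
Hence n = 21.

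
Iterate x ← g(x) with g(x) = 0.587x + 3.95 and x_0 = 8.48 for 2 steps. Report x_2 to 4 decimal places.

x_1 = g(8.480000) = 8.927760
x_2 = g(8.927760) = 9.190595

9.1906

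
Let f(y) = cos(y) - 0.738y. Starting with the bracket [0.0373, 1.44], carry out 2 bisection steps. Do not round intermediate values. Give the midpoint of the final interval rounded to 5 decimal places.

f(0.037300) = 0.971777, f(1.440000) = -0.932296 (opposite signs)
step 1: m = 0.738650, f(m) = 0.194254 > 0 → root in [0.738650, 1.440000]
step 2: m = 1.089325, f(m) = -0.340838 < 0 → root in [0.738650, 1.089325]
Midpoint of [0.738650, 1.089325] = 0.913988

0.91399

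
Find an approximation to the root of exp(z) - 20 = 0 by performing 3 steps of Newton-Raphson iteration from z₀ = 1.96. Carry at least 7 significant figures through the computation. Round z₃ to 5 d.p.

f'(z) = exp(z)
z_0 = 1.960000: f = -12.900673, f' = 7.099327 → z_1 = 1.960000 - (-12.900673)/(7.099327) = 3.777168
z_1 = 3.777168: f = 23.692149, f' = 43.692149 → z_2 = 3.777168 - (23.692149)/(43.692149) = 3.234917
z_2 = 3.234917: f = 5.404252, f' = 25.404252 → z_3 = 3.234917 - (5.404252)/(25.404252) = 3.022186

3.02219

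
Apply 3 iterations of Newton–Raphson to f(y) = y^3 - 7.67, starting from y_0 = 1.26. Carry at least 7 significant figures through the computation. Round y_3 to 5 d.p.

1.97576

f'(y) = 3y^2
y_0 = 1.260000: f = -5.669624, f' = 4.762800 → y_1 = 1.260000 - (-5.669624)/(4.762800) = 2.450397
y_1 = 2.450397: f = 7.043280, f' = 18.013340 → y_2 = 2.450397 - (7.043280)/(18.013340) = 2.059394
y_2 = 2.059394: f = 1.064100, f' = 12.723307 → y_3 = 2.059394 - (1.064100)/(12.723307) = 1.975760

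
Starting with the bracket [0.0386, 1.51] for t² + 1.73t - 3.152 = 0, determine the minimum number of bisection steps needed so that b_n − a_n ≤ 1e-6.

21

Initial width b − a = 1.51 − 0.0386 = 1.471400.
After n steps the width is (b−a)/2^n; need (b−a)/2^n ≤ 1e-6.
So n ≥ log₂(1.471400/1e-6) = log₂(1471400.0000) ≈ 20.4888.
Hence n = 21.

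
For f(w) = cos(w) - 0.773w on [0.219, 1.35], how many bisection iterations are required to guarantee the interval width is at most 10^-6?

Initial width b − a = 1.35 − 0.219 = 1.131000.
After n steps the width is (b−a)/2^n; need (b−a)/2^n ≤ 10^-6.
So n ≥ log₂(1.131000/10^-6) = log₂(1131000.0000) ≈ 20.1092.
Hence n = 21.

21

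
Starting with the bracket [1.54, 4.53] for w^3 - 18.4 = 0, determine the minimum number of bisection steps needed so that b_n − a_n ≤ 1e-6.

22

Initial width b − a = 4.53 − 1.54 = 2.990000.
After n steps the width is (b−a)/2^n; need (b−a)/2^n ≤ 1e-6.
So n ≥ log₂(2.990000/1e-6) = log₂(2990000.0000) ≈ 21.5117.
Hence n = 22.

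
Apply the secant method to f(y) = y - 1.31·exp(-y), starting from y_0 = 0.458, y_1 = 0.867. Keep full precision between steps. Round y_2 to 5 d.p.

0.67860

Secant update: y_(k+1) = y_k − f(y_k)·(y_k − y_(k-1))/(f(y_k) − f(y_(k-1))).
f(y_0) = -0.370637, f(y_1) = 0.316525
y_2 = 0.867000 - (0.316525)·(0.867000 - 0.458000)/(0.316525 - (-0.370637)) = 0.678604; f(y_2) = 0.014009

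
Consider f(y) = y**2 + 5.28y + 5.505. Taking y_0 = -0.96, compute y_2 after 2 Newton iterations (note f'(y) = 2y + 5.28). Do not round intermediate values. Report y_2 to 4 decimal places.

Newton update: y ← y − f(y)/f'(y).
y_0 = -0.960000: f = 1.357800, f' = 3.360000 → y_1 = -0.960000 - (1.357800)/(3.360000) = -1.364107
y_1 = -1.364107: f = 0.163303, f' = 2.551786 → y_2 = -1.364107 - (0.163303)/(2.551786) = -1.428103

-1.4281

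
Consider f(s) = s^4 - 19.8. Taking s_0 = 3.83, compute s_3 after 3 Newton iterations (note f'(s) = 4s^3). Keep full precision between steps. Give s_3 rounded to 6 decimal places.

2.161508

Newton update: s ← s − f(s)/f'(s).
s_0 = 3.830000: f = 195.376627, f' = 224.727548 → s_1 = 3.830000 - (195.376627)/(224.727548) = 2.960607
s_1 = 2.960607: f = 57.028590, f' = 103.801144 → s_2 = 2.960607 - (57.028590)/(103.801144) = 2.411204
s_2 = 2.411204: f = 14.001508, f' = 56.074066 → s_3 = 2.411204 - (14.001508)/(56.074066) = 2.161508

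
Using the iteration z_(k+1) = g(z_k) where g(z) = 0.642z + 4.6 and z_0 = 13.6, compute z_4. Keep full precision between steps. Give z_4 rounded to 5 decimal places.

12.97671

z_1 = g(13.600000) = 13.331200
z_2 = g(13.331200) = 13.158630
z_3 = g(13.158630) = 13.047841
z_4 = g(13.047841) = 12.976714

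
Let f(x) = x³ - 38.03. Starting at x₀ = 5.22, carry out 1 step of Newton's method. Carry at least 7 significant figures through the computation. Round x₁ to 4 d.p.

3.9452

Newton update: x ← x − f(x)/f'(x).
f'(x) = 3x²
x_0 = 5.220000: f = 104.206648, f' = 81.745200 → x_1 = 5.220000 - (104.206648)/(81.745200) = 3.945226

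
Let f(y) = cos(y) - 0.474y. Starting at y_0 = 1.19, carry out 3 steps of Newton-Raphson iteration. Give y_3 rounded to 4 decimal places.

f'(y) = -sin(y) - 0.474
y_0 = 1.190000: f = -0.192400, f' = -1.402369 → y_1 = 1.190000 - (-0.192400)/(-1.402369) = 1.052803
y_1 = 1.052803: f = -0.003892, f' = -1.342815 → y_2 = 1.052803 - (-0.003892)/(-1.342815) = 1.049905
y_2 = 1.049905: f = -0.000002, f' = -1.341376 → y_3 = 1.049905 - (-0.000002)/(-1.341376) = 1.049904

1.0499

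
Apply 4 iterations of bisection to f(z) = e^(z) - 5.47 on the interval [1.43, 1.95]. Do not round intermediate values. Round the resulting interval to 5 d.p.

f(1.430000) = -1.291301, f(1.950000) = 1.558688 (opposite signs)
step 1: m = 1.690000, f(m) = -0.050519 < 0 → root in [1.690000, 1.950000]
step 2: m = 1.820000, f(m) = 0.701858 > 0 → root in [1.690000, 1.820000]
step 3: m = 1.755000, f(m) = 0.313448 > 0 → root in [1.690000, 1.755000]
step 4: m = 1.722500, f(m) = 0.128507 > 0 → root in [1.690000, 1.722500]

[1.69000, 1.72250]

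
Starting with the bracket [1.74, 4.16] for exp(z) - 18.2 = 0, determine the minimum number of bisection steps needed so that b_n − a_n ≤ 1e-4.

15

Initial width b − a = 4.16 − 1.74 = 2.420000.
After n steps the width is (b−a)/2^n; need (b−a)/2^n ≤ 1e-4.
So n ≥ log₂(2.420000/1e-4) = log₂(24200.0000) ≈ 14.5627.
Hence n = 15.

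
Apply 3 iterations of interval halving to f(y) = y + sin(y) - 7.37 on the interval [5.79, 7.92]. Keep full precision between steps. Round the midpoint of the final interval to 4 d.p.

6.7219

f(5.790000) = -2.053434, f(7.920000) = 1.547822 (opposite signs)
step 1: m = 6.855000, f(m) = 0.026159 > 0 → root in [5.790000, 6.855000]
step 2: m = 6.322500, f(m) = -1.008195 < 0 → root in [6.322500, 6.855000]
step 3: m = 6.588750, f(m) = -0.480418 < 0 → root in [6.588750, 6.855000]
Midpoint of [6.588750, 6.855000] = 6.721875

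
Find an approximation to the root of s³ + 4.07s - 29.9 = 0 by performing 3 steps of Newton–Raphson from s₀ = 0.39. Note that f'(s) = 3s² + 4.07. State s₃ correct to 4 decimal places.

s_0 = 0.390000: f = -28.253381, f' = 4.526300 → s_1 = 0.390000 - (-28.253381)/(4.526300) = 6.632048
s_1 = 6.632048: f = 288.796811, f' = 136.022174 → s_2 = 6.632048 - (288.796811)/(136.022174) = 4.508888
s_2 = 4.508888: f = 80.117189, f' = 65.060214 → s_3 = 4.508888 - (80.117189)/(65.060214) = 3.277457

3.2775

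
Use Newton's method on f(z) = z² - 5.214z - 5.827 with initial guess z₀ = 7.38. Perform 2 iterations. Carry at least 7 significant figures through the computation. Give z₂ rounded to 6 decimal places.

Newton update: z ← z − f(z)/f'(z).
f'(z) = 2z - 5.214
z_0 = 7.380000: f = 10.158080, f' = 9.546000 → z_1 = 7.380000 - (10.158080)/(9.546000) = 6.315881
z_1 = 6.315881: f = 1.132349, f' = 7.417762 → z_2 = 6.315881 - (1.132349)/(7.417762) = 6.163227

6.163227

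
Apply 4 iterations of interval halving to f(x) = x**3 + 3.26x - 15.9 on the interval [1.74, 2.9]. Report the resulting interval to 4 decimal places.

f(1.740000) = -4.959576, f(2.900000) = 17.943000 (opposite signs)
step 1: m = 2.320000, f(m) = 4.150368 > 0 → root in [1.740000, 2.320000]
step 2: m = 2.030000, f(m) = -0.916773 < 0 → root in [2.030000, 2.320000]
step 3: m = 2.175000, f(m) = 1.479609 > 0 → root in [2.030000, 2.175000]
step 4: m = 2.102500, f(m) = 0.248264 > 0 → root in [2.030000, 2.102500]

[2.0300, 2.1025]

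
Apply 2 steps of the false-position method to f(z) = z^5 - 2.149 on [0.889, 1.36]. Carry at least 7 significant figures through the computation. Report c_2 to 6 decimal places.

1.137309

f(0.889000) = -1.593724, f(1.360000) = 2.503587
step 1: c = 1.072204, f(c) = -0.731943 < 0 → new bracket [1.072204, 1.360000]
step 2: c = 1.137309, f(c) = -0.246200 < 0 → new bracket [1.137309, 1.360000]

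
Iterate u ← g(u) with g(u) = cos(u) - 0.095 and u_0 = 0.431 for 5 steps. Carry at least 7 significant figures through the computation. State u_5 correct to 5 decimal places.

0.70294

u_1 = g(0.431000) = 0.813548
u_2 = g(0.813548) = 0.591924
u_3 = g(0.591924) = 0.734869
u_4 = g(0.734869) = 0.646919
u_5 = g(0.646919) = 0.702945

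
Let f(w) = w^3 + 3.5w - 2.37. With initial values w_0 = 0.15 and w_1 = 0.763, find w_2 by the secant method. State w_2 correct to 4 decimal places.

f(w_0) = -1.841625, f(w_1) = 0.744695
w_2 = 0.763000 - (0.744695)·(0.763000 - 0.150000)/(0.744695 - (-1.841625)) = 0.586495; f(w_2) = -0.115526

0.5865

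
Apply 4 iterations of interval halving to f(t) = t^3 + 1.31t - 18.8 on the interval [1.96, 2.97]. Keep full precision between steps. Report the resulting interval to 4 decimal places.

[2.4650, 2.5281]

f(1.960000) = -8.702864, f(2.970000) = 11.288773 (opposite signs)
step 1: m = 2.465000, f(m) = -0.592955 < 0 → root in [2.465000, 2.970000]
step 2: m = 2.717500, f(m) = 4.828136 > 0 → root in [2.465000, 2.717500]
step 3: m = 2.591250, f(m) = 1.993684 > 0 → root in [2.465000, 2.591250]
step 4: m = 2.528125, f(m) = 0.670142 > 0 → root in [2.465000, 2.528125]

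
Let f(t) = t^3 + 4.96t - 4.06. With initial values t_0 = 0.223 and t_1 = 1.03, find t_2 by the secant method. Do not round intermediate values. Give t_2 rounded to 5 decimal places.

f(t_0) = -2.942830, f(t_1) = 2.141527
t_2 = 1.030000 - (2.141527)·(1.030000 - 0.223000)/(2.141527 - (-2.942830)) = 0.690092; f(t_2) = -0.308501

0.69009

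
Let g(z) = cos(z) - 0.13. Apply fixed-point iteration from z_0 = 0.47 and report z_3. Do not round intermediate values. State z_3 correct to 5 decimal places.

0.69885

z_1 = g(0.470000) = 0.761568
z_2 = g(0.761568) = 0.593755
z_3 = g(0.593755) = 0.698846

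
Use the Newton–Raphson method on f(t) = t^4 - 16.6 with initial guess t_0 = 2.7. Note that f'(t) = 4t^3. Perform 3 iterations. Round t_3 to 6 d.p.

t_0 = 2.700000: f = 36.544100, f' = 78.732000 → t_1 = 2.700000 - (36.544100)/(78.732000) = 2.235842
t_1 = 2.235842: f = 8.389889, f' = 44.707793 → t_2 = 2.235842 - (8.389889)/(44.707793) = 2.048181
t_2 = 2.048181: f = 0.998416, f' = 34.368865 → t_3 = 2.048181 - (0.998416)/(34.368865) = 2.019131

2.019131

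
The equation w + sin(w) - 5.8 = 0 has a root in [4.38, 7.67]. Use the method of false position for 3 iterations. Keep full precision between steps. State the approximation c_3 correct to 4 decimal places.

6.0402

False-position update: c = (a·f(b) − b·f(a))/(f(b) − f(a)); replace the endpoint whose sign matches f(c).
f(4.380000) = -2.365266, f(7.670000) = 2.853123
step 1: c = 5.871212, f(c) = -0.329206 < 0 → new bracket [5.871212, 7.670000]
step 2: c = 6.057293, f(c) = 0.033318 > 0 → new bracket [5.871212, 6.057293]
step 3: c = 6.040192, f(c) = -0.000418 < 0 → new bracket [6.040192, 6.057293]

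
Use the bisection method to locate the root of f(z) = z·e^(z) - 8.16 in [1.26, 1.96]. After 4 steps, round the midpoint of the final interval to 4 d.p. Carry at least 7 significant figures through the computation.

1.6319

f(1.260000) = -3.717969, f(1.960000) = 5.754681 (opposite signs)
step 1: m = 1.610000, f(m) = -0.105474 < 0 → root in [1.610000, 1.960000]
step 2: m = 1.785000, f(m) = 2.477850 > 0 → root in [1.610000, 1.785000]
step 3: m = 1.697500, f(m) = 1.108825 > 0 → root in [1.610000, 1.697500]
step 4: m = 1.653750, f(m) = 0.483395 > 0 → root in [1.610000, 1.653750]
Midpoint of [1.610000, 1.653750] = 1.631875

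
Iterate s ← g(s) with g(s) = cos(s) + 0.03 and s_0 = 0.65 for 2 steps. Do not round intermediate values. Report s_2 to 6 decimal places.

0.707760

s_1 = g(0.650000) = 0.826084
s_2 = g(0.826084) = 0.707760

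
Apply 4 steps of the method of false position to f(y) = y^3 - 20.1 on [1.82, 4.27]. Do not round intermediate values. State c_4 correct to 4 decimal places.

f(1.820000) = -14.071432, f(4.270000) = 57.754483
step 1: c = 2.299980, f(c) = -7.933316 < 0 → new bracket [2.299980, 4.270000]
step 2: c = 2.537905, f(c) = -3.753443 < 0 → new bracket [2.537905, 4.270000]
step 3: c = 2.643604, f(c) = -1.624792 < 0 → new bracket [2.643604, 4.270000]
step 4: c = 2.688107, f(c) = -0.675950 < 0 → new bracket [2.688107, 4.270000]

2.6881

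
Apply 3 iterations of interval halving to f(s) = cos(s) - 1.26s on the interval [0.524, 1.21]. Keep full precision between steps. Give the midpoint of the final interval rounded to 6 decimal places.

0.652625

f(0.524000) = 0.205585, f(1.210000) = -1.171581 (opposite signs)
step 1: m = 0.867000, f(m) = -0.445303 < 0 → root in [0.524000, 0.867000]
step 2: m = 0.695500, f(m) = -0.108597 < 0 → root in [0.524000, 0.695500]
step 3: m = 0.609750, f(m) = 0.051506 > 0 → root in [0.609750, 0.695500]
Midpoint of [0.609750, 0.695500] = 0.652625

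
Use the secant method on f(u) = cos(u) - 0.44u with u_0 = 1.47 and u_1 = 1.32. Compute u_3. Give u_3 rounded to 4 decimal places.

1.0774

f(u_0) = -0.546174, f(u_1) = -0.332625
u_2 = 1.320000 - (-0.332625)·(1.320000 - 1.470000)/(-0.332625 - (-0.546174)) = 1.086360; f(u_2) = -0.012289
u_3 = 1.086360 - (-0.012289)·(1.086360 - 1.320000)/(-0.012289 - (-0.332625)) = 1.077397; f(u_3) = -0.000432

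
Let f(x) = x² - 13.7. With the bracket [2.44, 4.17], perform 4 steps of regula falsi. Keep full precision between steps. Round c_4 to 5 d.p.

f(2.440000) = -7.746400, f(4.170000) = 3.688900
step 1: c = 3.611921, f(c) = -0.654024 < 0 → new bracket [3.611921, 4.170000]
step 2: c = 3.695965, f(c) = -0.039840 < 0 → new bracket [3.695965, 4.170000]
step 3: c = 3.701030, f(c) = -0.002375 < 0 → new bracket [3.701030, 4.170000]
step 4: c = 3.701332, f(c) = -0.000141 < 0 → new bracket [3.701332, 4.170000]

3.70133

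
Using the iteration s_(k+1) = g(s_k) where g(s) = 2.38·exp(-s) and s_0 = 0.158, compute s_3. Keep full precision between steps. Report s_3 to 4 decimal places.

s_1 = g(0.158000) = 2.032162
s_2 = g(2.032162) = 0.311903
s_3 = g(0.311903) = 1.742284

1.7423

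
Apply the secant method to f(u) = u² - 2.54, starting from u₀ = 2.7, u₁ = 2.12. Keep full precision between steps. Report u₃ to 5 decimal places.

f(u_0) = 4.750000, f(u_1) = 1.954400
u_2 = 2.120000 - (1.954400)·(2.120000 - 2.700000)/(1.954400 - (4.750000)) = 1.714523; f(u_2) = 0.399589
u_3 = 1.714523 - (0.399589)·(1.714523 - 2.120000)/(0.399589 - (1.954400)) = 1.610315; f(u_3) = 0.053113

1.61031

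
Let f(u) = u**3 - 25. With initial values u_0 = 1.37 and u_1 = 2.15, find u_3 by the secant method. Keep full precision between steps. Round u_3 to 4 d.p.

Secant update: u_(k+1) = u_k − f(u_k)·(u_k − u_(k-1))/(f(u_k) − f(u_(k-1))).
f(u_0) = -22.428647, f(u_1) = -15.061625
u_2 = 2.150000 - (-15.061625)·(2.150000 - 1.370000)/(-15.061625 - (-22.428647)) = 3.744683; f(u_2) = 27.510398
u_3 = 3.744683 - (27.510398)·(3.744683 - 2.150000)/(27.510398 - (-15.061625)) = 2.714186; f(u_3) = -5.005128

2.7142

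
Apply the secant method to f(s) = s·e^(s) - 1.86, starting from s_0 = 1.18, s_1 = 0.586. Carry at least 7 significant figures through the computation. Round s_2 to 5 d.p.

f(s_0) = 1.980162, f(s_1) = -0.807083
s_2 = 0.586000 - (-0.807083)·(0.586000 - 1.180000)/(-0.807083 - (1.980162)) = 0.758000; f(s_2) = -0.242423

0.75800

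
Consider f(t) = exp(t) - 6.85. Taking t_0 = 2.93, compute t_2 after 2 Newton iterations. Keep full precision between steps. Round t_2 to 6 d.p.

f'(t) = exp(t)
t_0 = 2.930000: f = 11.877630, f' = 18.727630 → t_1 = 2.930000 - (11.877630)/(18.727630) = 2.295770
t_1 = 2.295770: f = 3.082078, f' = 9.932078 → t_2 = 2.295770 - (3.082078)/(9.932078) = 1.985454

1.985454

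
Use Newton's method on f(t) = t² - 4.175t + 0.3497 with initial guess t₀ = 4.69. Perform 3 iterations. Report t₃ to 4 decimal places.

4.0895

Newton update: t ← t − f(t)/f'(t).
f'(t) = 2t - 4.175
t_0 = 4.690000: f = 2.765050, f' = 5.205000 → t_1 = 4.690000 - (2.765050)/(5.205000) = 4.158770
t_1 = 4.158770: f = 0.282205, f' = 4.142541 → t_2 = 4.158770 - (0.282205)/(4.142541) = 4.090647
t_2 = 4.090647: f = 0.004641, f' = 4.006294 → t_3 = 4.090647 - (0.004641)/(4.006294) = 4.089488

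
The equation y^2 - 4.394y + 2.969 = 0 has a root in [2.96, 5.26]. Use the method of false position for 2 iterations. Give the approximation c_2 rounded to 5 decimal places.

f(2.960000) = -1.275640, f(5.260000) = 7.524160
step 1: c = 3.293413, f(c) = -0.655686 < 0 → new bracket [3.293413, 5.260000]
step 2: c = 3.451053, f(c) = -0.285161 < 0 → new bracket [3.451053, 5.260000]

3.45105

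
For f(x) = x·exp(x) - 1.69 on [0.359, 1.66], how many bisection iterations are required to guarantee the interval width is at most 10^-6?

Initial width b − a = 1.66 − 0.359 = 1.301000.
After n steps the width is (b−a)/2^n; need (b−a)/2^n ≤ 10^-6.
So n ≥ log₂(1.301000/10^-6) = log₂(1301000.0000) ≈ 20.3112.
Hence n = 21.

21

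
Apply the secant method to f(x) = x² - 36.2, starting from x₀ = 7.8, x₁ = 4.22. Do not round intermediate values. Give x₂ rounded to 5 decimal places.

f(x_0) = 24.640000, f(x_1) = -18.391600
x_2 = 4.220000 - (-18.391600)·(4.220000 - 7.800000)/(-18.391600 - (24.640000)) = 5.750083; f(x_2) = -3.136543

5.75008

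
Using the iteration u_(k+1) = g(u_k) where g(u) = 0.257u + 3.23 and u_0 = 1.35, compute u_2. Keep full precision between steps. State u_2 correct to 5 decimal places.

u_1 = g(1.350000) = 3.576950
u_2 = g(3.576950) = 4.149276

4.14928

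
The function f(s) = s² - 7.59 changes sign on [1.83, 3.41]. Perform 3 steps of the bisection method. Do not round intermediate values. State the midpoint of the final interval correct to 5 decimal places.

2.71875

f(1.830000) = -4.241100, f(3.410000) = 4.038100 (opposite signs)
step 1: m = 2.620000, f(m) = -0.725600 < 0 → root in [2.620000, 3.410000]
step 2: m = 3.015000, f(m) = 1.500225 > 0 → root in [2.620000, 3.015000]
step 3: m = 2.817500, f(m) = 0.348306 > 0 → root in [2.620000, 2.817500]
Midpoint of [2.620000, 2.817500] = 2.718750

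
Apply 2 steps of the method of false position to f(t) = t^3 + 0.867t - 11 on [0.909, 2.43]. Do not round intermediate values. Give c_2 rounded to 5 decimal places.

False-position update: c = (a·f(b) − b·f(a))/(f(b) − f(a)); replace the endpoint whose sign matches f(c).
f(0.909000) = -9.460808, f(2.430000) = 5.455717
step 1: c = 1.873694, f(c) = -2.797470 < 0 → new bracket [1.873694, 2.430000]
step 2: c = 2.062258, f(c) = -0.441432 < 0 → new bracket [2.062258, 2.430000]

2.06226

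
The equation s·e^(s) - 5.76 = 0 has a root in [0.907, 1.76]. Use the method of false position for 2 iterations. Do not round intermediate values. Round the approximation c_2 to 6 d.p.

1.379224

f(0.907000) = -3.513469, f(1.760000) = 4.469890
step 1: c = 1.282405, f(c) = -1.136549 < 0 → new bracket [1.282405, 1.760000]
step 2: c = 1.379224, f(c) = -0.281976 < 0 → new bracket [1.379224, 1.760000]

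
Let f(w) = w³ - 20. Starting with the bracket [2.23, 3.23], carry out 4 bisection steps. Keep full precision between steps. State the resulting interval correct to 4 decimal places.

[2.6675, 2.7300]

f(2.230000) = -8.910433, f(3.230000) = 13.698267 (opposite signs)
step 1: m = 2.730000, f(m) = 0.346417 > 0 → root in [2.230000, 2.730000]
step 2: m = 2.480000, f(m) = -4.747008 < 0 → root in [2.480000, 2.730000]
step 3: m = 2.605000, f(m) = -2.322405 < 0 → root in [2.605000, 2.730000]
step 4: m = 2.667500, f(m) = -1.019254 < 0 → root in [2.667500, 2.730000]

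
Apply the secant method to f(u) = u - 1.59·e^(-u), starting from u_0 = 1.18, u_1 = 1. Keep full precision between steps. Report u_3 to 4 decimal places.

0.7517

f(u_0) = 0.691427, f(u_1) = 0.415072
u_2 = 1.000000 - (0.415072)·(1.000000 - 1.180000)/(0.415072 - (0.691427)) = 0.729649; f(u_2) = -0.036855
u_3 = 0.729649 - (-0.036855)·(0.729649 - 1.000000)/(-0.036855 - (0.415072)) = 0.751697; f(u_3) = 0.001907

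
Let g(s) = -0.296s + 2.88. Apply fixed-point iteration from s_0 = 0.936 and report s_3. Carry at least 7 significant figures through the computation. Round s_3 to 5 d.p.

2.25558

s_1 = g(0.936000) = 2.602944
s_2 = g(2.602944) = 2.109529
s_3 = g(2.109529) = 2.255580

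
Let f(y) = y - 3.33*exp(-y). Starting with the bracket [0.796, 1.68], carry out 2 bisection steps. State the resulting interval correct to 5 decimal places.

f(0.796000) = -0.706262, f(1.680000) = 1.059375 (opposite signs)
step 1: m = 1.238000, f(m) = 0.272421 > 0 → root in [0.796000, 1.238000]
step 2: m = 1.017000, f(m) = -0.187389 < 0 → root in [1.017000, 1.238000]

[1.01700, 1.23800]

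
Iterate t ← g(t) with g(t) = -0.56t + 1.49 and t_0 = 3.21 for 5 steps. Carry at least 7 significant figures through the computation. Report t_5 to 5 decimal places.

t_1 = g(3.210000) = -0.307600
t_2 = g(-0.307600) = 1.662256
t_3 = g(1.662256) = 0.559137
t_4 = g(0.559137) = 1.176883
t_5 = g(1.176883) = 0.830945

0.83095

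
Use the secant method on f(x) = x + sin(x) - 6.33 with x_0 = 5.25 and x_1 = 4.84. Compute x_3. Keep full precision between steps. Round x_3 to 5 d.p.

6.25648

Secant update: x_(k+1) = x_k − f(x_k)·(x_k − x_(k-1))/(f(x_k) − f(x_(k-1))).
f(x_0) = -1.938934, f(x_1) = -2.481869
x_2 = 4.840000 - (-2.481869)·(4.840000 - 5.250000)/(-2.481869 - (-1.938934)) = 6.714198; f(x_2) = 0.801989
x_3 = 6.714198 - (0.801989)·(6.714198 - 4.840000)/(0.801989 - (-2.481869)) = 6.256478; f(x_3) = -0.100225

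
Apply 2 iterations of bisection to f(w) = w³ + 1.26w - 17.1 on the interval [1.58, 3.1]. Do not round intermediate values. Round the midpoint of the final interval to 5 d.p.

2.53000

f(1.580000) = -11.164888, f(3.100000) = 16.597000 (opposite signs)
step 1: m = 2.340000, f(m) = -1.338696 < 0 → root in [2.340000, 3.100000]
step 2: m = 2.720000, f(m) = 6.450848 > 0 → root in [2.340000, 2.720000]
Midpoint of [2.340000, 2.720000] = 2.530000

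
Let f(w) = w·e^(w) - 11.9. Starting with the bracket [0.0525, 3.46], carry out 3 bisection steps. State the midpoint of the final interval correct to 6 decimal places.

1.969219

f(0.052500) = -11.844670, f(3.460000) = 98.186739 (opposite signs)
step 1: m = 1.756250, f(m) = -1.730115 < 0 → root in [1.756250, 3.460000]
step 2: m = 2.608125, f(m) = 23.501584 > 0 → root in [1.756250, 2.608125]
step 3: m = 2.182188, f(m) = 7.446573 > 0 → root in [1.756250, 2.182188]
Midpoint of [1.756250, 2.182188] = 1.969219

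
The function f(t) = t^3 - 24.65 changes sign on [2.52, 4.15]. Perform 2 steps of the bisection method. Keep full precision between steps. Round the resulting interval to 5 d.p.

[2.52000, 2.92750]

f(2.520000) = -8.646992, f(4.150000) = 46.823375 (opposite signs)
step 1: m = 3.335000, f(m) = 12.442620 > 0 → root in [2.520000, 3.335000]
step 2: m = 2.927500, f(m) = 0.439425 > 0 → root in [2.520000, 2.927500]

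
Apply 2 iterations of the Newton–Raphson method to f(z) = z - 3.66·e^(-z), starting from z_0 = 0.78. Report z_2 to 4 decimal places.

Newton update: z ← z − f(z)/f'(z).
f'(z) = 1 + 3.66·e^(-z)
z_0 = 0.780000: f = -0.897766, f' = 2.677766 → z_1 = 0.780000 - (-0.897766)/(2.677766) = 1.115267
z_1 = 1.115267: f = -0.084583, f' = 2.199850 → z_2 = 1.115267 - (-0.084583)/(2.199850) = 1.153716

1.1537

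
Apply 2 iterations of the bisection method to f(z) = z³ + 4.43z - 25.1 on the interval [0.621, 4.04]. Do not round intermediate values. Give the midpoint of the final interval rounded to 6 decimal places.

2.757875

f(0.621000) = -22.109487, f(4.040000) = 58.736464 (opposite signs)
step 1: m = 2.330500, f(m) = -2.118403 < 0 → root in [2.330500, 4.040000]
step 2: m = 3.185250, f(m) = 21.327623 > 0 → root in [2.330500, 3.185250]
Midpoint of [2.330500, 3.185250] = 2.757875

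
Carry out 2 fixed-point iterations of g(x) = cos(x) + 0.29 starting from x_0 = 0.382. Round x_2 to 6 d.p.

x_1 = g(0.382000) = 1.217921
x_2 = g(1.217921) = 0.635597

0.635597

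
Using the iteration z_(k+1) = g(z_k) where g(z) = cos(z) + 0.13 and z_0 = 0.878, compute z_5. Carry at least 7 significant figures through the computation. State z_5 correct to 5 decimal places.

z_1 = g(0.878000) = 0.768691
z_2 = g(0.768691) = 0.848821
z_3 = g(0.848821) = 0.790868
z_4 = g(0.790868) = 0.833228
z_5 = g(0.833228) = 0.802490

0.80249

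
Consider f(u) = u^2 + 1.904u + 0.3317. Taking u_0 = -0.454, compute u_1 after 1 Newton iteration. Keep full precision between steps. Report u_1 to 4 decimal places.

f'(u) = 2u + 1.904
u_0 = -0.454000: f = -0.326600, f' = 0.996000 → u_1 = -0.454000 - (-0.326600)/(0.996000) = -0.126088

-0.1261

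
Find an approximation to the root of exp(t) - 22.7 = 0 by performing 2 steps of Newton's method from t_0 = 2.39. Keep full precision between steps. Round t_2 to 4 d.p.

3.1764

f'(t) = exp(t)
t_0 = 2.390000: f = -11.786506, f' = 10.913494 → t_1 = 2.390000 - (-11.786506)/(10.913494) = 3.469994
t_1 = 3.469994: f = 9.436544, f' = 32.136544 → t_2 = 3.469994 - (9.436544)/(32.136544) = 3.176355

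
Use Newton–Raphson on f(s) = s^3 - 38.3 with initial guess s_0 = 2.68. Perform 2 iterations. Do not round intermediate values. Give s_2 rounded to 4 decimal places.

Newton update: s ← s − f(s)/f'(s).
f'(s) = 3s^2
s_0 = 2.680000: f = -19.051168, f' = 21.547200 → s_1 = 2.680000 - (-19.051168)/(21.547200) = 3.564160
s_1 = 3.564160: f = 6.976360, f' = 38.109705 → s_2 = 3.564160 - (6.976360)/(38.109705) = 3.381100

3.3811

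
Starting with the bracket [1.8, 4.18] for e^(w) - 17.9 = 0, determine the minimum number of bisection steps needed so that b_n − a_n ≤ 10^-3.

Initial width b − a = 4.18 − 1.8 = 2.380000.
After n steps the width is (b−a)/2^n; need (b−a)/2^n ≤ 10^-3.
So n ≥ log₂(2.380000/10^-3) = log₂(2380.0000) ≈ 11.2167.
Hence n = 12.

12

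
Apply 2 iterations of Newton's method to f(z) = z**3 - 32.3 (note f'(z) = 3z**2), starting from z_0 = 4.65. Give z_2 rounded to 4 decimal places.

Newton update: z ← z − f(z)/f'(z).
z_0 = 4.650000: f = 68.244625, f' = 64.867500 → z_1 = 4.650000 - (68.244625)/(64.867500) = 3.597938
z_1 = 3.597938: f = 14.275879, f' = 38.835476 → z_2 = 3.597938 - (14.275879)/(38.835476) = 3.230339

3.2303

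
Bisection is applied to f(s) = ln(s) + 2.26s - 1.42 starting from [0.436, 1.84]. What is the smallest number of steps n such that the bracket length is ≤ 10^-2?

8

Initial width b − a = 1.84 − 0.436 = 1.404000.
After n steps the width is (b−a)/2^n; need (b−a)/2^n ≤ 10^-2.
So n ≥ log₂(1.404000/10^-2) = log₂(140.4000) ≈ 7.1334.
Hence n = 8.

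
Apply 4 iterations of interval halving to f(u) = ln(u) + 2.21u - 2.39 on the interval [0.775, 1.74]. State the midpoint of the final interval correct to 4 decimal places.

f(0.775000) = -0.932142, f(1.740000) = 2.009285 (opposite signs)
step 1: m = 1.257500, f(m) = 0.618201 > 0 → root in [0.775000, 1.257500]
step 2: m = 1.016250, f(m) = -0.127968 < 0 → root in [1.016250, 1.257500]
step 3: m = 1.136875, f(m) = 0.250777 > 0 → root in [1.016250, 1.136875]
step 4: m = 1.076563, f(m) = 0.062976 > 0 → root in [1.016250, 1.076563]
Midpoint of [1.016250, 1.076563] = 1.046406

1.0464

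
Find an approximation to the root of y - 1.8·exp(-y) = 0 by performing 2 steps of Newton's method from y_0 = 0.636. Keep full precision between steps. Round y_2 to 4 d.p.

f'(y) = 1 + 1.8·exp(-y)
y_0 = 0.636000: f = -0.316930, f' = 1.952930 → y_1 = 0.636000 - (-0.316930)/(1.952930) = 0.798285
y_1 = 0.798285: f = -0.011896, f' = 1.810181 → y_2 = 0.798285 - (-0.011896)/(1.810181) = 0.804856

0.8049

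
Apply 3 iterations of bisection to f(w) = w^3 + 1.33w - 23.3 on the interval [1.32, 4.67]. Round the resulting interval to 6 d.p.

[2.576250, 2.995000]

f(1.320000) = -19.244432, f(4.670000) = 84.758663 (opposite signs)
step 1: m = 2.995000, f(m) = 7.548575 > 0 → root in [1.320000, 2.995000]
step 2: m = 2.157500, f(m) = -10.387781 < 0 → root in [2.157500, 2.995000]
step 3: m = 2.576250, f(m) = -2.774851 < 0 → root in [2.576250, 2.995000]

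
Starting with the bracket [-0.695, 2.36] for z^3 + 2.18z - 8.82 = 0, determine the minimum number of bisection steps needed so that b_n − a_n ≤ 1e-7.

25

Initial width b − a = 2.36 − -0.695 = 3.055000.
After n steps the width is (b−a)/2^n; need (b−a)/2^n ≤ 1e-7.
So n ≥ log₂(3.055000/1e-7) = log₂(30550000.0000) ≈ 24.8647.
Hence n = 25.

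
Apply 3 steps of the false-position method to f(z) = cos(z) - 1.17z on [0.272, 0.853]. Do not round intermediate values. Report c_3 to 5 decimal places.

0.66993

False-position update: c = (a·f(b) − b·f(a))/(f(b) − f(a)); replace the endpoint whose sign matches f(c).
f(0.272000) = 0.644996, f(0.853000) = -0.340284
step 1: c = 0.652341, f(c) = 0.031425 > 0 → new bracket [0.652341, 0.853000]
step 2: c = 0.669306, f(c) = 0.001165 > 0 → new bracket [0.669306, 0.853000]
step 3: c = 0.669932, f(c) = 0.000043 > 0 → new bracket [0.669932, 0.853000]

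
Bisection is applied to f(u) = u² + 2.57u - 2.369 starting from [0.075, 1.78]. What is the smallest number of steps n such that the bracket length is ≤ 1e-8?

28

Initial width b − a = 1.78 − 0.075 = 1.705000.
After n steps the width is (b−a)/2^n; need (b−a)/2^n ≤ 1e-8.
So n ≥ log₂(1.705000/1e-8) = log₂(170500000.0000) ≈ 27.3452.
Hence n = 28.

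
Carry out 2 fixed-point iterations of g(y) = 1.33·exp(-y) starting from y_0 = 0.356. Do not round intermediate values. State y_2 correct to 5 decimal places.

0.52390

y_1 = g(0.356000) = 0.931629
y_2 = g(0.931629) = 0.523903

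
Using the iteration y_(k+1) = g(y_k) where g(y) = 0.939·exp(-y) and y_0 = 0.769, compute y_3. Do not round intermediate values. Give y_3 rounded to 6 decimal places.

y_1 = g(0.769000) = 0.435204
y_2 = g(0.435204) = 0.607657
y_3 = g(0.607657) = 0.511403

0.511403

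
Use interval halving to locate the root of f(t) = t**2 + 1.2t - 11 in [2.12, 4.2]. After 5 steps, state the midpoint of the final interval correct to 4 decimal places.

2.8025

f(2.120000) = -3.961600, f(4.200000) = 11.680000 (opposite signs)
step 1: m = 3.160000, f(m) = 2.777600 > 0 → root in [2.120000, 3.160000]
step 2: m = 2.640000, f(m) = -0.862400 < 0 → root in [2.640000, 3.160000]
step 3: m = 2.900000, f(m) = 0.890000 > 0 → root in [2.640000, 2.900000]
step 4: m = 2.770000, f(m) = -0.003100 < 0 → root in [2.770000, 2.900000]
step 5: m = 2.835000, f(m) = 0.439225 > 0 → root in [2.770000, 2.835000]
Midpoint of [2.770000, 2.835000] = 2.802500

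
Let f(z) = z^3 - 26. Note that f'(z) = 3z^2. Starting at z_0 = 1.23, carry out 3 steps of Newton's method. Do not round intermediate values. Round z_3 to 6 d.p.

z_0 = 1.230000: f = -24.139133, f' = 4.538700 → z_1 = 1.230000 - (-24.139133)/(4.538700) = 6.548513
z_1 = 6.548513: f = 254.819975, f' = 128.649051 → z_2 = 6.548513 - (254.819975)/(128.649051) = 4.567775
z_2 = 4.567775: f = 69.304670, f' = 62.593712 → z_3 = 4.567775 - (69.304670)/(62.593712) = 3.460561

3.460561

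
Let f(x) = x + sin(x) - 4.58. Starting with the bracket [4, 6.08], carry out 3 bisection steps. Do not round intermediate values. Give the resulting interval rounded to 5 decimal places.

[5.30000, 5.56000]

f(4.000000) = -1.336802, f(6.080000) = 1.298210 (opposite signs)
step 1: m = 5.040000, f(m) = -0.486814 < 0 → root in [5.040000, 6.080000]
step 2: m = 5.560000, f(m) = 0.318224 > 0 → root in [5.040000, 5.560000]
step 3: m = 5.300000, f(m) = -0.112267 < 0 → root in [5.300000, 5.560000]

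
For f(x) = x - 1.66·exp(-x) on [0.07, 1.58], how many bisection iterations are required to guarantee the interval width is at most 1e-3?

11

Initial width b − a = 1.58 − 0.07 = 1.510000.
After n steps the width is (b−a)/2^n; need (b−a)/2^n ≤ 1e-3.
So n ≥ log₂(1.510000/1e-3) = log₂(1510.0000) ≈ 10.5603.
Hence n = 11.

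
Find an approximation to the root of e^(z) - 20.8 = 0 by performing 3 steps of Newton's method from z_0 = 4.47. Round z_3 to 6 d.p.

3.050763

f'(z) = e^(z)
z_0 = 4.470000: f = 66.556723, f' = 87.356723 → z_1 = 4.470000 - (66.556723)/(87.356723) = 3.708104
z_1 = 3.708104: f = 19.976428, f' = 40.776428 → z_2 = 3.708104 - (19.976428)/(40.776428) = 3.218203
z_2 = 3.218203: f = 4.183180, f' = 24.983180 → z_3 = 3.218203 - (4.183180)/(24.983180) = 3.050763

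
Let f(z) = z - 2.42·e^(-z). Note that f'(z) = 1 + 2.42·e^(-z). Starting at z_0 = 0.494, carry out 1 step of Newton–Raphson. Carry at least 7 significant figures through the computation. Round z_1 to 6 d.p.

0.890763

z_0 = 0.494000: f = -0.982637, f' = 2.476637 → z_1 = 0.494000 - (-0.982637)/(2.476637) = 0.890763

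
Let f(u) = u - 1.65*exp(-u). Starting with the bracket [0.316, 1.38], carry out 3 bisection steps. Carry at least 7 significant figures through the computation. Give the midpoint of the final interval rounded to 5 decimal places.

f(0.316000) = -0.886948, f(1.380000) = 0.964895 (opposite signs)
step 1: m = 0.848000, f(m) = 0.141353 > 0 → root in [0.316000, 0.848000]
step 2: m = 0.582000, f(m) = -0.339986 < 0 → root in [0.582000, 0.848000]
step 3: m = 0.715000, f(m) = -0.092167 < 0 → root in [0.715000, 0.848000]
Midpoint of [0.715000, 0.848000] = 0.781500

0.78150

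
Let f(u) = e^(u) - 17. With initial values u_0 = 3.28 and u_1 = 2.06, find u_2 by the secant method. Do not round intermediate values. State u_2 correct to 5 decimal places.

f(u_0) = 9.575773, f(u_1) = -9.154030
u_2 = 2.060000 - (-9.154030)·(2.060000 - 3.280000)/(-9.154030 - (9.575773)) = 2.656265; f(u_2) = -2.757015

2.65626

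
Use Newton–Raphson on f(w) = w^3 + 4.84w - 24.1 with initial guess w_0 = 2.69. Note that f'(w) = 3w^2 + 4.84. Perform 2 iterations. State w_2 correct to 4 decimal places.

2.3386

Newton update: w ← w − f(w)/f'(w).
w_0 = 2.690000: f = 8.384709, f' = 26.548300 → w_1 = 2.690000 - (8.384709)/(26.548300) = 2.374172
w_1 = 2.374172: f = 0.773460, f' = 21.750071 → w_2 = 2.374172 - (0.773460)/(21.750071) = 2.338610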